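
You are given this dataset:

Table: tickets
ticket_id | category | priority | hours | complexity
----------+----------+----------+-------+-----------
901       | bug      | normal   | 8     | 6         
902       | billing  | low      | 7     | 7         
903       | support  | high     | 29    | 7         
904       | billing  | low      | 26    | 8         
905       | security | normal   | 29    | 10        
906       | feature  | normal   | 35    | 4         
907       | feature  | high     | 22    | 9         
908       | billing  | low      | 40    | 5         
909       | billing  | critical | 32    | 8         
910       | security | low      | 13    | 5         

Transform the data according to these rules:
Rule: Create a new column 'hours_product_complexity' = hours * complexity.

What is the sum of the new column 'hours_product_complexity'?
1657

Step 1: For each record, compute hours * complexity
Example calculations:
  8 * 6 = 48
  7 * 7 = 49
  29 * 7 = 203
  ...
Step 2: Sum all derived values
Step 3: Total = 1657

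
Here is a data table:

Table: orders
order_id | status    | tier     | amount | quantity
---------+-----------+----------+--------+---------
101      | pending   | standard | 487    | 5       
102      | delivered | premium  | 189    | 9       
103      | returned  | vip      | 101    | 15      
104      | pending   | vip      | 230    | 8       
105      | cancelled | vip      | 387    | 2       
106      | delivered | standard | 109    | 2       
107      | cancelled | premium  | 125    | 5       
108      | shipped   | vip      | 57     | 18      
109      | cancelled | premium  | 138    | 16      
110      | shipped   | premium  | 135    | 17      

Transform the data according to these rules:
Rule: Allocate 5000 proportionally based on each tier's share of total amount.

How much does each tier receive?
premium: 1498.98, standard: 1521.96, vip: 1979.06

Step 1: Calculate total amount = 1958
Step 2: Calculate each tier's proportion:
  premium: 587/1958 = 29.98% → 1498.98
  standard: 596/1958 = 30.44% → 1521.96
  vip: 775/1958 = 39.58% → 1979.06
Step 3: Verify: sum of allocations ≈ 5000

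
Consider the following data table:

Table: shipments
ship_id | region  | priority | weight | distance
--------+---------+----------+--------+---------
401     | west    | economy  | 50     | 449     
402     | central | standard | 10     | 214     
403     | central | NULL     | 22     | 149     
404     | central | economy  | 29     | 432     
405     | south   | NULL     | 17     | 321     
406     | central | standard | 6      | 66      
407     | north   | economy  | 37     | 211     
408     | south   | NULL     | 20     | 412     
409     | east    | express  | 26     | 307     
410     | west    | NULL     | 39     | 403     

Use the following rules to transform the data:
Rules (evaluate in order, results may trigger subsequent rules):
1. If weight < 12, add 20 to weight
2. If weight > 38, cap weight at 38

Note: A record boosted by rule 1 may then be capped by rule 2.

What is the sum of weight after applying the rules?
283

Step 1: Apply rule 1 to records with weight < 12
  - 2 records get bonus of 20
  - Of these, 0 records then exceed 38 and get capped
Step 2: Apply rule 2 to records with weight > 38
  - 2 records (original) are capped
Step 3: Calculate final sum = 283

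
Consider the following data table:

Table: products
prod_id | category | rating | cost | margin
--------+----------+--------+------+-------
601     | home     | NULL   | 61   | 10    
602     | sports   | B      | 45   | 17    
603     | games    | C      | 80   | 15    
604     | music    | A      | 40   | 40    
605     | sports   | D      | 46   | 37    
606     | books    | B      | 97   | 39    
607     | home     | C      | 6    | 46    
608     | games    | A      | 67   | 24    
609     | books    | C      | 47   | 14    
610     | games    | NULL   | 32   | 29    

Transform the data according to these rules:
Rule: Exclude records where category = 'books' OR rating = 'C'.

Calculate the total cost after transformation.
291

Step 1: Find records where category = 'books' OR rating = 'C'
Step 2: 4 records match, summing to 230
Step 3: Original sum: 521
Step 4: Remaining sum = 521 - 230 = 291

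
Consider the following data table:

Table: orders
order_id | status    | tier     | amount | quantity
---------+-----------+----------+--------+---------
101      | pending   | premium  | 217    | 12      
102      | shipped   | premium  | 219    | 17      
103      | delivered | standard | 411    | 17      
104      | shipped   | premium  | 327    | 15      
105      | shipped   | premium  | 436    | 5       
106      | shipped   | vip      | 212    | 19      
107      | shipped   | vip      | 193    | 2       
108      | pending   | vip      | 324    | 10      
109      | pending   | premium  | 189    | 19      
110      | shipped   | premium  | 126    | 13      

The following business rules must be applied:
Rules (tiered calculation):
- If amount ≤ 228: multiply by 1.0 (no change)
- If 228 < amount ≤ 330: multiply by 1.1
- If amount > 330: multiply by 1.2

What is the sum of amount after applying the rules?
2888.5

Step 1: Tier 1 (amount ≤ 228): 6 records, sum = 1156 × 1.0 = 1156.0
Step 2: Tier 2 (228 < amount ≤ 330): 2 records, sum = 651 × 1.1 = 716.1
Step 3: Tier 3 (amount > 330): 2 records, sum = 847 × 1.2 = 1016.4
Step 4: Final sum = 1156.0 + 716.1 + 1016.4 = 2888.5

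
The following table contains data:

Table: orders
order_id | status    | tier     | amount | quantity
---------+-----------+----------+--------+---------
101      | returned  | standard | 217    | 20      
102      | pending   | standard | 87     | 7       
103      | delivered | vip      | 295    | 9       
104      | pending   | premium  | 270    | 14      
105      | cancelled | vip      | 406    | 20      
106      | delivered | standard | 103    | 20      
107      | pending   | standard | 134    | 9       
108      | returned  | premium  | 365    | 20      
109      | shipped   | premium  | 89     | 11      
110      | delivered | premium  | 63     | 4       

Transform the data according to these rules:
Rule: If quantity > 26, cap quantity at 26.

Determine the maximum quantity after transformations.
20

Step 1: Original maximum quantity = 20
Step 2: Check cap of 26 against maximum
Step 3: No records exceed the cap (max 20 <= cap 26), so no capping applies
Step 4: Maximum after transformation = 20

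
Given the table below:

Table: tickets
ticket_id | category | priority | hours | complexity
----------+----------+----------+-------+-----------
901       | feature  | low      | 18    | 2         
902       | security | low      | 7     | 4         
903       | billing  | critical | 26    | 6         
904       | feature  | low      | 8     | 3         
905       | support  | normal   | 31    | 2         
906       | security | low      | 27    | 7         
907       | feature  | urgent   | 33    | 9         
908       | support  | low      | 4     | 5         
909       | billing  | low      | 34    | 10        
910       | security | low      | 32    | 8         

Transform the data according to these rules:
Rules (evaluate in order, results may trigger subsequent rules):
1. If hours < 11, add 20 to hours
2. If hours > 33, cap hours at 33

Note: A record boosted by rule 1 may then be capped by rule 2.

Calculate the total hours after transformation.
279

Step 1: Apply rule 1 to records with hours < 11
  - 3 records get bonus of 20
  - Of these, 0 records then exceed 33 and get capped
Step 2: Apply rule 2 to records with hours > 33
  - 1 records (original) are capped
Step 3: Calculate final sum = 279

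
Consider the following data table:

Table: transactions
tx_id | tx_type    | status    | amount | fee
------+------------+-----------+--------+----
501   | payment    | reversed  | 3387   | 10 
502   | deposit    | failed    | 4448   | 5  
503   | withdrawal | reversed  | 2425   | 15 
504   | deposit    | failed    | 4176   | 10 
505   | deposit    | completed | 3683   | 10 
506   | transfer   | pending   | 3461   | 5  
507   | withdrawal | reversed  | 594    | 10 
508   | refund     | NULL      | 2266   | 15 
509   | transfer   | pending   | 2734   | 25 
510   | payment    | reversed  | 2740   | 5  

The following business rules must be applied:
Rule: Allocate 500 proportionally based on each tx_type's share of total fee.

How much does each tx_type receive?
deposit: 113.64, payment: 68.18, refund: 68.18, transfer: 136.36, withdrawal: 113.64

Step 1: Calculate total fee = 110
Step 2: Calculate each tx_type's proportion:
  deposit: 25/110 = 22.73% → 113.64
  payment: 15/110 = 13.64% → 68.18
  refund: 15/110 = 13.64% → 68.18
  transfer: 30/110 = 27.27% → 136.36
  withdrawal: 25/110 = 22.73% → 113.64
Step 3: Verify: sum of allocations ≈ 500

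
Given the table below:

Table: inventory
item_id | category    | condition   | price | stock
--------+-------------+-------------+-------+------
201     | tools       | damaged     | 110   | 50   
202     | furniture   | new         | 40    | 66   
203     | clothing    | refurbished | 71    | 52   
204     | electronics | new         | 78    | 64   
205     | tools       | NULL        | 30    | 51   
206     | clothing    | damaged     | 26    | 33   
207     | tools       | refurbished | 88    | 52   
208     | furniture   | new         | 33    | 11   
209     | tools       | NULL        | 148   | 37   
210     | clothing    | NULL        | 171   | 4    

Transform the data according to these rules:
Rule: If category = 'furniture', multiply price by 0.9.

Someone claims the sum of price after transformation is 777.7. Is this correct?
No, the correct result is 787.7.

Step 1: Calculate the correct sum after transformation
Step 2: Apply multiplier 0.9 to records where category = 'furniture'
Step 3: Correct result = 787.7
Step 4: Claimed result = 777.7
Step 5: 787.7 ≠ 777.7
Conclusion: The claimed result is incorrect. The correct answer is 787.7.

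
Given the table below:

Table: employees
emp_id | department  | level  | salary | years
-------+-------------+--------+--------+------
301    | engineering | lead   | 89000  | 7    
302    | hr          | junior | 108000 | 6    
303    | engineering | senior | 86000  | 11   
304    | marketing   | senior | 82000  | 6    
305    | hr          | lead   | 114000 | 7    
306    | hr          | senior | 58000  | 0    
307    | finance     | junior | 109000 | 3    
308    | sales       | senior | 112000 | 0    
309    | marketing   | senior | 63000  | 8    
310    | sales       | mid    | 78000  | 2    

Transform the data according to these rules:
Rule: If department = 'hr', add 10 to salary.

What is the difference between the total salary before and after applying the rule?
30

Step 1: Original sum of salary = 899000
Step 2: 3 records have department = 'hr'
Step 3: Each affected record changes by 10
Step 4: Total change = 3 × 10 = 30
Step 5: New sum = 899000 + 30 = 899030
Step 6: Difference = |899030 - 899000| = 30
        (Sum increased by 30)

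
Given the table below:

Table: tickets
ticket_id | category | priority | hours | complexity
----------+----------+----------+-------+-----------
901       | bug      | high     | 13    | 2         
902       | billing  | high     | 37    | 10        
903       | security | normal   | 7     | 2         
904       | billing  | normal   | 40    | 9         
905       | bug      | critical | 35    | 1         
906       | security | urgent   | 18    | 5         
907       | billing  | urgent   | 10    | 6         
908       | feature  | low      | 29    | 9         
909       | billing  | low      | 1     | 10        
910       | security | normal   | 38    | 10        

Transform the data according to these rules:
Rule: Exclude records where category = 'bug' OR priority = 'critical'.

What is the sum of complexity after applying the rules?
61

Step 1: Find records where category = 'bug' OR priority = 'critical'
Step 2: 2 records match, summing to 3
Step 3: Original sum: 64
Step 4: Remaining sum = 64 - 3 = 61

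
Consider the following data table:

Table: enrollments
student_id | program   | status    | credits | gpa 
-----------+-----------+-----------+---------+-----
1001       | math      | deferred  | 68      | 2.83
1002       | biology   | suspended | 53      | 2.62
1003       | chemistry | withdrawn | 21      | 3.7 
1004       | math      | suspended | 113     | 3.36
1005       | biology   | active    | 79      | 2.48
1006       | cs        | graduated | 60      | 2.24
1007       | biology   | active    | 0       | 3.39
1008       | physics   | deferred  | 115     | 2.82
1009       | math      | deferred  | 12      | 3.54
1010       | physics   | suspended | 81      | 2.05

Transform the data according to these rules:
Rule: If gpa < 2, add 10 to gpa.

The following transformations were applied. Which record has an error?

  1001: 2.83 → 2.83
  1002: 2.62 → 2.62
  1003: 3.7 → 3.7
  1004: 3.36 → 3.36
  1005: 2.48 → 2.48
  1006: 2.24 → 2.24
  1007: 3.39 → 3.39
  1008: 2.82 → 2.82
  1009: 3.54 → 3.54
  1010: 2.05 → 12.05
Record 1010 has an error. The correct transformed value should be 2.05, not 12.05.

Step 1: Check each record against the rule
Step 2: Record 1010 has gpa = 2.05
Step 3: Since 2.05 >= 2, the bonus should not have been applied
Step 4: Correct value = 2.05, but claimed value = 12.05
Conclusion: Record 1010 has the error.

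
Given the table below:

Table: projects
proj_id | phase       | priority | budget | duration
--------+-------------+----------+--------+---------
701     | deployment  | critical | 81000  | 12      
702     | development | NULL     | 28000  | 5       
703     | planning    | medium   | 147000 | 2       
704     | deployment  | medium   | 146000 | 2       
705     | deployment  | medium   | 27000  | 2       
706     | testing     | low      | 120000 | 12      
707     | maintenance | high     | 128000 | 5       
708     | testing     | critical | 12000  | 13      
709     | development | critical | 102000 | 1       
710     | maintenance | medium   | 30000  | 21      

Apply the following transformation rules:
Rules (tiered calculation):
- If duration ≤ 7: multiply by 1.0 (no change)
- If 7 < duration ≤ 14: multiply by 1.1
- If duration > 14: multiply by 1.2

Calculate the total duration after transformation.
82.9

Step 1: Tier 1 (duration ≤ 7): 6 records, sum = 17 × 1.0 = 17.0
Step 2: Tier 2 (7 < duration ≤ 14): 3 records, sum = 37 × 1.1 = 40.7
Step 3: Tier 3 (duration > 14): 1 records, sum = 21 × 1.2 = 25.2
Step 4: Final sum = 17.0 + 40.7 + 25.2 = 82.9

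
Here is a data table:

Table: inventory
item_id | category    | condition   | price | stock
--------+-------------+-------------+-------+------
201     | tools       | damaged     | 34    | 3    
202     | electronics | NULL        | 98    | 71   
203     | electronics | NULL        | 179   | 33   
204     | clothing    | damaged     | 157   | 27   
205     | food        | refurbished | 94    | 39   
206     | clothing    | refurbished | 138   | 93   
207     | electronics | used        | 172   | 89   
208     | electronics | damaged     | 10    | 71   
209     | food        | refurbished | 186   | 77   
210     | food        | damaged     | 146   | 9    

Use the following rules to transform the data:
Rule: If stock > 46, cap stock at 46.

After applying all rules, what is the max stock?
46

Step 1: Original maximum stock = 93
Step 2: Apply cap at 46
Step 3: 5 records had stock > 46 and were capped
Step 4: Maximum after transformation = 46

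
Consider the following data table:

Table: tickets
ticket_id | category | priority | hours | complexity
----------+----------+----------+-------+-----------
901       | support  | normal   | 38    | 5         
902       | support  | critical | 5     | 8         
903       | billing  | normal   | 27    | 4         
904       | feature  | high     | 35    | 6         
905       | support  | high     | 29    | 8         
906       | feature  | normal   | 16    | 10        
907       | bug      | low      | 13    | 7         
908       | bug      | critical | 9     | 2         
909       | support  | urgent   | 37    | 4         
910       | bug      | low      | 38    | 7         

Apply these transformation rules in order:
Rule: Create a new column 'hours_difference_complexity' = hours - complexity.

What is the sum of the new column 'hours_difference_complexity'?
186

Step 1: For each record, compute hours - complexity
Example calculations:
  38 - 5 = 33
  5 - 8 = -3
  27 - 4 = 23
  ...
Step 2: Sum all derived values
Step 3: Total = 186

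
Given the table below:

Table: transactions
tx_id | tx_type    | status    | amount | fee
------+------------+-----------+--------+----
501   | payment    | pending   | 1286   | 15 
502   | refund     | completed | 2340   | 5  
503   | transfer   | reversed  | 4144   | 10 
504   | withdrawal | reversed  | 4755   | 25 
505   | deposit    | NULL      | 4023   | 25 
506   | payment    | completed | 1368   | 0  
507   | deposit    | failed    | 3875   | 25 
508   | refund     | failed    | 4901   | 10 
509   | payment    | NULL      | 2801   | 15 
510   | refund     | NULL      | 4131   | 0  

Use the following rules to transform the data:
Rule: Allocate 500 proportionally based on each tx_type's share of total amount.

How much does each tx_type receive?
deposit: 117.45, payment: 81.12, refund: 169.11, transfer: 61.62, withdrawal: 70.71

Step 1: Calculate total amount = 33624
Step 2: Calculate each tx_type's proportion:
  deposit: 7898/33624 = 23.49% → 117.45
  payment: 5455/33624 = 16.22% → 81.12
  refund: 11372/33624 = 33.82% → 169.11
  transfer: 4144/33624 = 12.32% → 61.62
  withdrawal: 4755/33624 = 14.14% → 70.71
Step 3: Verify: sum of allocations ≈ 500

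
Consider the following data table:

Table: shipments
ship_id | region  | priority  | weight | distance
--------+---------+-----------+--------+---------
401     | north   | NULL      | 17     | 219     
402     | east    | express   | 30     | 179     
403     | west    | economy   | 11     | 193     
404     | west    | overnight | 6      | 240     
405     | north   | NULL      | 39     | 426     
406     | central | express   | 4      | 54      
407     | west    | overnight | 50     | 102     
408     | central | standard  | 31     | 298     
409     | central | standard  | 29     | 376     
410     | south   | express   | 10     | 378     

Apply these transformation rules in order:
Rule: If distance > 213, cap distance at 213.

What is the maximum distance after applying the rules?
213

Step 1: Original maximum distance = 426
Step 2: Apply cap at 213
Step 3: 6 records had distance > 213 and were capped
Step 4: Maximum after transformation = 213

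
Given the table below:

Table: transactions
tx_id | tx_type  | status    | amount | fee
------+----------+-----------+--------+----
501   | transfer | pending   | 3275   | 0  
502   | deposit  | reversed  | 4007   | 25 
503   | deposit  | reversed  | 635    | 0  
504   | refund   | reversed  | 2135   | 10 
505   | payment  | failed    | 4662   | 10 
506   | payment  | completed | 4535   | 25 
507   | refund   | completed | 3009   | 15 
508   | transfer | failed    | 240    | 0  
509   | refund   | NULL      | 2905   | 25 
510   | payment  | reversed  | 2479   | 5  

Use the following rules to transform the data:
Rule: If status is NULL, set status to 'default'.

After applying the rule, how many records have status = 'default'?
1

Step 1: Count records where status IS NULL
Step 2: Found 1 records with NULL status
Step 3: These records will have status set to 'default'
Step 4: Records already having status = 'default': 0
Step 5: Answer: 1 + 0 = 1 records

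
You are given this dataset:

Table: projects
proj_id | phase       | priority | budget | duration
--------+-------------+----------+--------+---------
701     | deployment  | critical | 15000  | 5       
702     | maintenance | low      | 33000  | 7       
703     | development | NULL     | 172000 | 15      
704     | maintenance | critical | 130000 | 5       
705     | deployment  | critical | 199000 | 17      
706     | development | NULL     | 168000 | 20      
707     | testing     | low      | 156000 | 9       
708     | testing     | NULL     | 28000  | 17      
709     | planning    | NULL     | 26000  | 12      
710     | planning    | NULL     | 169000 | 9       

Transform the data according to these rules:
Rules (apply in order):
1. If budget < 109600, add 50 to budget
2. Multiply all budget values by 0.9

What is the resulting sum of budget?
986580.0

Step 1: Apply Rule 1 - Add 50 to records with budget < 109600
  - 4 records affected: 102000 + (4 × 50) = 102200
  - Unaffected records: 994000
  - Sum after Rule 1: 1096200
Step 2: Apply Rule 2 - Multiply all by 0.9
  - 1096200 × 0.9 = 986580.0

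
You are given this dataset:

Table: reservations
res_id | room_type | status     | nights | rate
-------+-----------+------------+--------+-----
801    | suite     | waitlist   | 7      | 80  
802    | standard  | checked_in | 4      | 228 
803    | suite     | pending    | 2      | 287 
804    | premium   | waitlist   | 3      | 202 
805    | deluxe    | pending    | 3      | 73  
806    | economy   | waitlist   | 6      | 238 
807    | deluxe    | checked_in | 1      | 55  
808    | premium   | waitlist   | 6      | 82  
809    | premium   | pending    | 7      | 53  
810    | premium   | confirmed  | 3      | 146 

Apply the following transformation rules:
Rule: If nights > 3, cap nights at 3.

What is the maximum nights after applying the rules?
3

Step 1: Original maximum nights = 7
Step 2: Apply cap at 3
Step 3: 5 records had nights > 3 and were capped
Step 4: Maximum after transformation = 3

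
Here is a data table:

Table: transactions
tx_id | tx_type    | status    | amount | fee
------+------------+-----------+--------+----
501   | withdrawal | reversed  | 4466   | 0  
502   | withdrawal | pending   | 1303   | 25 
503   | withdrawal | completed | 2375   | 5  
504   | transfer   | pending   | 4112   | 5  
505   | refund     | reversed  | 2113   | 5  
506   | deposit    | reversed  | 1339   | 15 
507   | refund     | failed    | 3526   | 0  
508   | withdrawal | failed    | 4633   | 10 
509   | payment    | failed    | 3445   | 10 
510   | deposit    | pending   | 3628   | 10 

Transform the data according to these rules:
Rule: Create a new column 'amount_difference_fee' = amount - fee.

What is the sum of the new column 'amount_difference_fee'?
30855

Step 1: For each record, compute amount - fee
Example calculations:
  4466 - 0 = 4466
  1303 - 25 = 1278
  2375 - 5 = 2370
  ...
Step 2: Sum all derived values
Step 3: Total = 30855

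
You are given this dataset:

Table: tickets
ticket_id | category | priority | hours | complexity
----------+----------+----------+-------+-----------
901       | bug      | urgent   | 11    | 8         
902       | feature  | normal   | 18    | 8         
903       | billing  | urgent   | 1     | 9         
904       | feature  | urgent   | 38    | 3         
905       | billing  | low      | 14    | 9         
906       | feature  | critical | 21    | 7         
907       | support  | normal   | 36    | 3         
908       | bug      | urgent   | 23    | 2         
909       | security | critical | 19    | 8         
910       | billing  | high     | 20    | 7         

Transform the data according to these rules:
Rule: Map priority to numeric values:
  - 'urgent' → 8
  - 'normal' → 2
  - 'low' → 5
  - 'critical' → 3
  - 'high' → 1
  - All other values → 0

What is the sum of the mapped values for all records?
48

Step 1: Apply mapping to each record
Step 2: Count by status:
  'urgent': 4 records × 8 = 32
  'normal': 2 records × 2 = 4
  'low': 1 records × 5 = 5
  'critical': 2 records × 3 = 6
  'high': 1 records × 1 = 1
Step 3: Sum all mapped values = 48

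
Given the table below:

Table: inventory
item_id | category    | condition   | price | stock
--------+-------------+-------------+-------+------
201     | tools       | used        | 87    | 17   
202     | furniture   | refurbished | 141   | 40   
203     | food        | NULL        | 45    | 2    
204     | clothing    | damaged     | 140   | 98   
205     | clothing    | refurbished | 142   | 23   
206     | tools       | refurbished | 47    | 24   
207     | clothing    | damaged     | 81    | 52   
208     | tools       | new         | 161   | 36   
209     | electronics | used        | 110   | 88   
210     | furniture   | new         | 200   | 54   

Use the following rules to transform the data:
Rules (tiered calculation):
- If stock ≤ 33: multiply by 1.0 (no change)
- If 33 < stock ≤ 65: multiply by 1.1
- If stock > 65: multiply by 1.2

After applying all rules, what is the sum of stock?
489.4

Step 1: Tier 1 (stock ≤ 33): 4 records, sum = 66 × 1.0 = 66.0
Step 2: Tier 2 (33 < stock ≤ 65): 4 records, sum = 182 × 1.1 = 200.2
Step 3: Tier 3 (stock > 65): 2 records, sum = 186 × 1.2 = 223.2
Step 4: Final sum = 66.0 + 200.2 + 223.2 = 489.4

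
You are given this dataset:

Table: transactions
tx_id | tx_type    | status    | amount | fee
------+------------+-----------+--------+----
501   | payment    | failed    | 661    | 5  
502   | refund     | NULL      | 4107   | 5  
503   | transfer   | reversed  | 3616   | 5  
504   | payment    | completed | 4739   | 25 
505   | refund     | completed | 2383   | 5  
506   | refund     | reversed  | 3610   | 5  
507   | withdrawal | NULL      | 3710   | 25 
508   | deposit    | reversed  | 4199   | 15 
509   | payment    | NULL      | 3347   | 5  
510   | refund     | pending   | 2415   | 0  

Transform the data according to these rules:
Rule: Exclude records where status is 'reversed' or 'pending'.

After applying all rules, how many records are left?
6

Step 1: Count records to exclude
  - 3 (reversed) + 1 (pending) = 4 records
Step 2: Total records: 10
Step 3: Remaining = 10 - 4 = 6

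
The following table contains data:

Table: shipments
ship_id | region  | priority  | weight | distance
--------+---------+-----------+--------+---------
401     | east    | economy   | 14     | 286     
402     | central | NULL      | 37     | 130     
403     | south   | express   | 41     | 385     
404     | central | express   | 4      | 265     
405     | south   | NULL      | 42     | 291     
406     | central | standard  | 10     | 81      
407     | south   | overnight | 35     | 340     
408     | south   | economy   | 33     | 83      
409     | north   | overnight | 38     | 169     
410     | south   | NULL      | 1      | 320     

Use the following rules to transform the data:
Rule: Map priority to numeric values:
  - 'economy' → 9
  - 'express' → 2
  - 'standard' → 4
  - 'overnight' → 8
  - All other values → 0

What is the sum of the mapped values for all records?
42

Step 1: Apply mapping to each record
Step 2: Count by status:
  'economy': 2 records × 9 = 18
  'express': 2 records × 2 = 4
  'standard': 1 records × 4 = 4
  'overnight': 2 records × 8 = 16
Step 3: Sum all mapped values = 42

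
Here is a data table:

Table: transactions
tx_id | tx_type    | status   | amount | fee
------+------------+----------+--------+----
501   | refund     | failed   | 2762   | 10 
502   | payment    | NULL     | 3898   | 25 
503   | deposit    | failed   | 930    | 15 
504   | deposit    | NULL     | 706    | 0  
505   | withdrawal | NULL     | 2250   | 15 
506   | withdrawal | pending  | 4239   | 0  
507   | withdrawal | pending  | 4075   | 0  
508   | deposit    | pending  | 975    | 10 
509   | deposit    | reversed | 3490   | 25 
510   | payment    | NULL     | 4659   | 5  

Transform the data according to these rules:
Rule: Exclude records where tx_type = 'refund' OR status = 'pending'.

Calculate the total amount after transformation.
15933

Step 1: Find records where tx_type = 'refund' OR status = 'pending'
Step 2: 4 records match, summing to 12051
Step 3: Original sum: 27984
Step 4: Remaining sum = 27984 - 12051 = 15933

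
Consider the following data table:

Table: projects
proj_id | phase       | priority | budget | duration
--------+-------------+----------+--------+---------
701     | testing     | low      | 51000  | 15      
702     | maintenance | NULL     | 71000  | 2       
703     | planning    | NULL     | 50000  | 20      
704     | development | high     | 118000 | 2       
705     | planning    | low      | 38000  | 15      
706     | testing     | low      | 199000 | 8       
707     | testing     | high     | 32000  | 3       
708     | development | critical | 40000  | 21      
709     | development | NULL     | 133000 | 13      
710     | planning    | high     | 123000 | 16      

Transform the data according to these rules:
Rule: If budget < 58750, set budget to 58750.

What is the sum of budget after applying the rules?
937750

Step 1: 5 records have budget < 58750
Step 2: These records originally summed to 211000
Step 3: After setting to minimum: 5 × 58750 = 293750
Step 4: Unaffected records sum: 644000
Step 5: Final sum = 293750 + 644000 = 937750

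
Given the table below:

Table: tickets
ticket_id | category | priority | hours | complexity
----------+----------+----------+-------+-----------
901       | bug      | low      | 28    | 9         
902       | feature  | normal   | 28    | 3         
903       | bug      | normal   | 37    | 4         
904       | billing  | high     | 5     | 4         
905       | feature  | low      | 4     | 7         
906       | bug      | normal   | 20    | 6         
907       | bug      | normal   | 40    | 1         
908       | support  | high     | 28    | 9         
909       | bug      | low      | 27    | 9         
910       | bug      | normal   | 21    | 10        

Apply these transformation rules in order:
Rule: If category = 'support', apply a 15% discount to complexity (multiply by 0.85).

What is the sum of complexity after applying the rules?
60.65

Step 1: Records with category = 'support' have total complexity = 9
Step 2: Apply multiplier: 9 × 0.85 = 7.65
Step 3: Other records total: 53
Step 4: Final sum = 7.65 + 53 = 60.65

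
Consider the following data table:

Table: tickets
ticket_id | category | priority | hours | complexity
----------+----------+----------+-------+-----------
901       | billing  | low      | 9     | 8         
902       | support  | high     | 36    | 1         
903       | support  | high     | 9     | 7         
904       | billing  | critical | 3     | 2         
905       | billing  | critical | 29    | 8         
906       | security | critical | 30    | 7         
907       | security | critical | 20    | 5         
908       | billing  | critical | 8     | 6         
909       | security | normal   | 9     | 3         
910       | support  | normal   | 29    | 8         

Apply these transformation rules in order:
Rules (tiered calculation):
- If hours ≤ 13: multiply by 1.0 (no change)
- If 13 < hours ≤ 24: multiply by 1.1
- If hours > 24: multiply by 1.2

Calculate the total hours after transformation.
208.8

Step 1: Tier 1 (hours ≤ 13): 5 records, sum = 38 × 1.0 = 38.0
Step 2: Tier 2 (13 < hours ≤ 24): 1 records, sum = 20 × 1.1 = 22.0
Step 3: Tier 3 (hours > 24): 4 records, sum = 124 × 1.2 = 148.8
Step 4: Final sum = 38.0 + 22.0 + 148.8 = 208.8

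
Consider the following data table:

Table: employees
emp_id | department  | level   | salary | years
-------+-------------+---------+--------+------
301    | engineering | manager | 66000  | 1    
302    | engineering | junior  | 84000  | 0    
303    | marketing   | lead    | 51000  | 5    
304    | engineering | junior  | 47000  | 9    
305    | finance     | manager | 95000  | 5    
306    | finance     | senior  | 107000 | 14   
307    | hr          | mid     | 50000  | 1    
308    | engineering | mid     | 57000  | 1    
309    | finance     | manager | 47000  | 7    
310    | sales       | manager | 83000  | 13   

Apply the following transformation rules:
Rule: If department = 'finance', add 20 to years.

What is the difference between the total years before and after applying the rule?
60

Step 1: Original sum of years = 56
Step 2: 3 records have department = 'finance'
Step 3: Each affected record changes by 20
Step 4: Total change = 3 × 20 = 60
Step 5: New sum = 56 + 60 = 116
Step 6: Difference = |116 - 56| = 60
        (Sum increased by 60)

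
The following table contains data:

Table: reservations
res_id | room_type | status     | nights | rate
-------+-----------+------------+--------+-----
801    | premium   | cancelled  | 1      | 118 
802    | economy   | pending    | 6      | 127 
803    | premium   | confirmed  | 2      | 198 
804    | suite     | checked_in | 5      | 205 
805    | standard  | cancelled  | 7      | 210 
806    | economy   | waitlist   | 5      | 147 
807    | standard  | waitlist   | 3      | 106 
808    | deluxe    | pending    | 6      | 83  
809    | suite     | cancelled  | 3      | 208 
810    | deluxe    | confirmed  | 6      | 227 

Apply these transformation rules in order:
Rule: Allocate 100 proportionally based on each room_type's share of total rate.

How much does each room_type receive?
deluxe: 19.03, economy: 16.82, premium: 19.4, standard: 19.4, suite: 25.35

Step 1: Calculate total rate = 1629
Step 2: Calculate each room_type's proportion:
  deluxe: 310/1629 = 19.03% → 19.03
  economy: 274/1629 = 16.82% → 16.82
  premium: 316/1629 = 19.40% → 19.4
  standard: 316/1629 = 19.40% → 19.4
  suite: 413/1629 = 25.35% → 25.35
Step 3: Verify: sum of allocations ≈ 100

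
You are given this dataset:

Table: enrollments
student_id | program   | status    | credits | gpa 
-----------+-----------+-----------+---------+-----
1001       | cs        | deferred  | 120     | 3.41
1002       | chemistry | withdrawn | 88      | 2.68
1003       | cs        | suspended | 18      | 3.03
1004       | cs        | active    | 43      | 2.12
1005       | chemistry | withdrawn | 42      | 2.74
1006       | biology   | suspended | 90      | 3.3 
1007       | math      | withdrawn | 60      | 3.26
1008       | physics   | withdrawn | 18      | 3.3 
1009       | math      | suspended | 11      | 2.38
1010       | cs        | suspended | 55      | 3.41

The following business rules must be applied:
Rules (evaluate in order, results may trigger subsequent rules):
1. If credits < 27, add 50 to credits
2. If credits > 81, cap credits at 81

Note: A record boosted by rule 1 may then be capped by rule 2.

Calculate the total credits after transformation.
640

Step 1: Apply rule 1 to records with credits < 27
  - 3 records get bonus of 50
  - Of these, 0 records then exceed 81 and get capped
Step 2: Apply rule 2 to records with credits > 81
  - 3 records (original) are capped
Step 3: Calculate final sum = 640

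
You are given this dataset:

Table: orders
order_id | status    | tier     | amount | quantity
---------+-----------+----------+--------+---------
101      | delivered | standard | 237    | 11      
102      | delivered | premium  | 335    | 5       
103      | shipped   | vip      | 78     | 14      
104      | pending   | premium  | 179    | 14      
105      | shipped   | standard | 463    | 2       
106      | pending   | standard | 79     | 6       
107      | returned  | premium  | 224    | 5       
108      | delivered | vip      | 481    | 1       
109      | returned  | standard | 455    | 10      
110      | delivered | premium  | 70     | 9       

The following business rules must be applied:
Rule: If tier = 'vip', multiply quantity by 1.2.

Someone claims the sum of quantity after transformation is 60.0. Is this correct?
No, the correct result is 80.0.

Step 1: Calculate the correct sum after transformation
Step 2: Apply multiplier 1.2 to records where tier = 'vip'
Step 3: Correct result = 80.0
Step 4: Claimed result = 60.0
Step 5: 80.0 ≠ 60.0
Conclusion: The claimed result is incorrect. The correct answer is 80.0.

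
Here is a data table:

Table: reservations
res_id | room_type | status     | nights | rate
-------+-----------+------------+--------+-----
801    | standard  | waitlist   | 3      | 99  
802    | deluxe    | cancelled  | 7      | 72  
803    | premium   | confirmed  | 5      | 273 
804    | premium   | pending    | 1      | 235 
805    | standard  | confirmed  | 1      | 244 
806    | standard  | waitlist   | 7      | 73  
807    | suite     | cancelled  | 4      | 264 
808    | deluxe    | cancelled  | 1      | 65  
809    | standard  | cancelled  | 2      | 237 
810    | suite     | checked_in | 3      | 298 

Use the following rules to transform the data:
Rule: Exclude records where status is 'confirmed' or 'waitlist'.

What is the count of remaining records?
6

Step 1: Count records to exclude
  - 2 (confirmed) + 2 (waitlist) = 4 records
Step 2: Total records: 10
Step 3: Remaining = 10 - 4 = 6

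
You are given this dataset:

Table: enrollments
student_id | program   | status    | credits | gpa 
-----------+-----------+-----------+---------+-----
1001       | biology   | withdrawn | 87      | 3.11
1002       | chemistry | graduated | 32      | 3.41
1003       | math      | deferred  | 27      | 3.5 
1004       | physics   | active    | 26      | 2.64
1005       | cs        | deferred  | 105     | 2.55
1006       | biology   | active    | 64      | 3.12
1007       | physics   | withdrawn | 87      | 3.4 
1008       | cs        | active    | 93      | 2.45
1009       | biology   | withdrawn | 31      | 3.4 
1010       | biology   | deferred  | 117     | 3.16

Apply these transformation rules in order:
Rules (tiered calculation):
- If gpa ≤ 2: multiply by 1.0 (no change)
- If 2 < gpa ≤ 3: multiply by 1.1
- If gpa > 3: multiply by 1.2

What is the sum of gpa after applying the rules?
36.12

Step 1: Tier 1 (gpa ≤ 2): 0 records, sum = 0 × 1.0 = 0.0
Step 2: Tier 2 (2 < gpa ≤ 3): 3 records, sum = 7.64 × 1.1 = 8.4
Step 3: Tier 3 (gpa > 3): 7 records, sum = 23.1 × 1.2 = 27.72
Step 4: Final sum = 0.0 + 8.4 + 27.72 = 36.12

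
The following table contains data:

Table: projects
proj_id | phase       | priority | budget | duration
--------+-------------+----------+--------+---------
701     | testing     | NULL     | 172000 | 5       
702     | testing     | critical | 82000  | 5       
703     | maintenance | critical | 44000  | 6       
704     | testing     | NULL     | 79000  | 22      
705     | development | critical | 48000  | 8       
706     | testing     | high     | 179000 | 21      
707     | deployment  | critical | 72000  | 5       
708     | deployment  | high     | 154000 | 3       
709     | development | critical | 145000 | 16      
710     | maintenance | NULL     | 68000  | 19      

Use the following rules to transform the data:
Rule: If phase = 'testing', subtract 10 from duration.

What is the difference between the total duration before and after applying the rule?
40

Step 1: Original sum of duration = 110
Step 2: 4 records have phase = 'testing'
Step 3: Each affected record changes by -10
Step 4: Total change = 4 × -10 = -40
Step 5: New sum = 110 + -40 = 70
Step 6: Difference = |70 - 110| = 40
        (Sum decreased by 40)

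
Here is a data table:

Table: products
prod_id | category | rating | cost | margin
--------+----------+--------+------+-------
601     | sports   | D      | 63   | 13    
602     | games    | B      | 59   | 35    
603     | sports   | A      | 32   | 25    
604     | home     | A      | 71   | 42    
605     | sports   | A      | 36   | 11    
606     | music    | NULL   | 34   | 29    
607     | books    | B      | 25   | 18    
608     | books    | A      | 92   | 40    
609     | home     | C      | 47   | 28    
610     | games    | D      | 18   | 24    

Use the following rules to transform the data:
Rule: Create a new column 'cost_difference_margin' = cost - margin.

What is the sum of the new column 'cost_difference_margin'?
212

Step 1: For each record, compute cost - margin
Example calculations:
  63 - 13 = 50
  59 - 35 = 24
  32 - 25 = 7
  ...
Step 2: Sum all derived values
Step 3: Total = 212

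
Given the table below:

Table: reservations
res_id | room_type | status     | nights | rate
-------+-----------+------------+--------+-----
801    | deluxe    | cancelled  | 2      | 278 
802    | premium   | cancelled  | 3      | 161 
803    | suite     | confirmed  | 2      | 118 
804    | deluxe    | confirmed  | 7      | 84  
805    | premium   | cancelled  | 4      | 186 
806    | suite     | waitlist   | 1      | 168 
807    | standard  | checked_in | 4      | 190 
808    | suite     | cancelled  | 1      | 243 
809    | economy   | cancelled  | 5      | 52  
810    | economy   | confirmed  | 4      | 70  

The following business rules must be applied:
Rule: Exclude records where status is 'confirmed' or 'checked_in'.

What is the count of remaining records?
6

Step 1: Count records to exclude
  - 3 (confirmed) + 1 (checked_in) = 4 records
Step 2: Total records: 10
Step 3: Remaining = 10 - 4 = 6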